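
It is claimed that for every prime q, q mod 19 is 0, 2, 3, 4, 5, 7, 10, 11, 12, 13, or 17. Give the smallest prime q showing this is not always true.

q = 37

Check each prime q in order until the claim fails.
For q = 2, 3, 5, 7, …, 23, 29, 31 the conclusion holds.
q = 37: 37 mod 19 = 18 — not in {0, 2, 3, 4, 5, 7, 10, 11, 12, 13, 17}.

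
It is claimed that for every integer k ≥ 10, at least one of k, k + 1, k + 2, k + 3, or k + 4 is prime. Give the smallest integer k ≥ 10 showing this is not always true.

Check each integer k ≥ 10 in order until k, k + 1, k + 2, k + 3, k + 4 are all composite.
The first 14 eligible values, up to k = 23, all satisfy the conclusion.
k = 24: 24 = 2 × 12; 25 = 5 × 5; 26 = 2 × 13; 27 = 3 × 9; 28 = 2 × 14 — all composite.
So k = 24 is the smallest counterexample.

k = 24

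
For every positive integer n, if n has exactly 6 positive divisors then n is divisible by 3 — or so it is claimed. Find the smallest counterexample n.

n = 20

We need the least positive integer n for which n has exactly 6 positive divisors but n is not divisible by 3.
n = 12: τ(12) = 6; 12 mod 3 = 0.
n = 18: τ(18) = 6; 18 mod 3 = 0.
n = 20: τ(20) = 6; 20 mod 3 = 2.
Hence n = 20 is a counterexample.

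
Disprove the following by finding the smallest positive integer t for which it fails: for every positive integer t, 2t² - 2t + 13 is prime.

Check each positive integer t in order until 2t² - 2t + 13 is not prime.
t = 1: 2t² - 2t + 13 = 13, prime.
t = 2: 2t² - 2t + 13 = 17, prime.
t = 3: 2t² - 2t + 13 = 25 = 5 × 5, composite.
Hence t = 3 is a counterexample.

t = 3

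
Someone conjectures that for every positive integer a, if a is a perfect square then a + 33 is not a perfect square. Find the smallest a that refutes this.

We need the least positive integer a for which a is a perfect square but a + 33 is a perfect square.
a = 1: 1 + 33 = 34, not a perfect square.
a = 4: 4 + 33 = 37, not a perfect square.
a = 9: 9 + 33 = 42, not a perfect square.
a = 16: 16 = 4² and 16 + 33 = 49 = 7².

a = 16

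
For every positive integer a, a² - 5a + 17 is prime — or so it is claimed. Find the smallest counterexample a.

We need the least positive integer a for which a² - 5a + 17 is not prime.
For a = 1, 2, 3, 4, …, 10, 11, 12 the conclusion holds.
a = 13: a² - 5a + 17 = 121 = 11 × 11, composite.
So a = 13 is the smallest counterexample.

a = 13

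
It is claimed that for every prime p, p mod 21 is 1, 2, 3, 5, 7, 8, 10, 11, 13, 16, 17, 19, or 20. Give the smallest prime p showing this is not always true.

p = 67

The first 18 eligible values, up to p = 61, all satisfy the conclusion.
p = 67: 67 mod 21 = 4 — not in {1, 2, 3, 5, 7, 8, 10, 11, 13, 16, 17, 19, 20}.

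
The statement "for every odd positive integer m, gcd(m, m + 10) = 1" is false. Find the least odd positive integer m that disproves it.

m = 5

Check each odd positive integer m in order until gcd(m, m + 10) > 1.
m = 1: gcd(1, 11) = 1.
m = 3: gcd(3, 13) = 1.
m = 5: gcd(5, 15) = 5.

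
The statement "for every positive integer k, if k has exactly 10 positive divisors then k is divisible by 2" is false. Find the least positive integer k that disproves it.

k = 405

A counterexample is any positive integer k such that k has exactly 10 positive divisors but k is not divisible by 2; we check each in order.
For k = 48, 80, 112, 162, 176, 208, 272, 304, 368 the conclusion holds.
k = 405: τ(405) = 10; 405 mod 2 = 1.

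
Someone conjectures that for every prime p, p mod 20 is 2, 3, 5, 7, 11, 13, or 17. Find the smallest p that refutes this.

p = 19

We need the least prime p for which the claim fails.
For p = 2, 3, 5, 7, 11, 13, 17 the conclusion holds.
p = 19: 19 mod 20 = 19 — not in {2, 3, 5, 7, 11, 13, 17}.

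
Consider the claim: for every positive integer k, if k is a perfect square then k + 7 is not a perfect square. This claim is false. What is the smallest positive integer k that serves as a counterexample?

k = 9

We need the least positive integer k for which k is a perfect square but k + 7 is a perfect square.
k = 1: 1 + 7 = 8, not a perfect square.
k = 4: 4 + 7 = 11, not a perfect square.
k = 9: 9 = 3² and 9 + 7 = 16 = 4².
Thus k = 9 disproves the claim, and no smaller k works.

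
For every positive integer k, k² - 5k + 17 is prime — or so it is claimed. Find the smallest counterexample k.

A counterexample is any positive integer k such that k² - 5k + 17 is not prime; we check each in order.
For k = 1, 2, 3, 4, …, 10, 11, 12 the conclusion holds.
k = 13: k² - 5k + 17 = 121 = 11 × 11, composite.
So k = 13 is the smallest counterexample.

k = 13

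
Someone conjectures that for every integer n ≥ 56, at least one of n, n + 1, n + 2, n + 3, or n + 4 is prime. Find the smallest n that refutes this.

We need the least integer n ≥ 56 for which n, n + 1, n + 2, n + 3, n + 4 are all composite.
The first 6 eligible values, up to n = 61, all satisfy the conclusion.
n = 62: 62 = 2 × 31; 63 = 3 × 21; 64 = 2 × 32; 65 = 5 × 13; 66 = 2 × 33 — all composite.

n = 62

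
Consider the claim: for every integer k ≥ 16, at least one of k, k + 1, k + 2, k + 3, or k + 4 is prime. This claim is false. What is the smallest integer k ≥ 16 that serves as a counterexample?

We need the least integer k ≥ 16 for which k, k + 1, k + 2, k + 3, k + 4 are all composite.
The first 8 eligible values, up to k = 23, all satisfy the conclusion.
k = 24: 24 = 2 × 12; 25 = 5 × 5; 26 = 2 × 13; 27 = 3 × 9; 28 = 2 × 14 — all composite.
So k = 24 is the smallest counterexample.

k = 24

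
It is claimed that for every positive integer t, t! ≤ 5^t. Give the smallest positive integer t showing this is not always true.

t = 12

Check each positive integer t in order until t! > 5^t.
For t = 1, 2, 3, 4, …, 9, 10, 11 the conclusion holds.
t = 12: t! = 479001600 and 5^t = 244140625, so 479001600 > 244140625.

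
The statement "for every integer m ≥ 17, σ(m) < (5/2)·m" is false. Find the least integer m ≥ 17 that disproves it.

Check each integer m ≥ 17 in order until the claim fails.
For m = 17, 18, 19, 20, 21, 22, 23 the conclusion holds.
m = 24: σ(24) = 60; 60 ≥ 60.

m = 24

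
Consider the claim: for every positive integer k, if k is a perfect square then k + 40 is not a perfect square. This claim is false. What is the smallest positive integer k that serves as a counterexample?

k = 9

For k = 1, 4 the conclusion holds.
k = 9: 9 = 3² and 9 + 40 = 49 = 7².
So k = 9 is the smallest counterexample.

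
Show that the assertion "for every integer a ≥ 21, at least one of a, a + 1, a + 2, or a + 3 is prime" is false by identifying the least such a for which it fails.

a = 24

a = 21: 23 is prime.
a = 22: 23 is prime.
a = 23: 23 is prime.
a = 24: 24 = 2 × 12; 25 = 5 × 5; 26 = 2 × 13; 27 = 3 × 9 — all composite.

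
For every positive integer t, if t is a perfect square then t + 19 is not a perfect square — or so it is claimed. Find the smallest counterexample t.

t = 81

The first 8 eligible values, up to t = 64, all satisfy the conclusion.
t = 81: 81 = 9² and 81 + 19 = 100 = 10².
Thus t = 81 disproves the claim, and no smaller t works.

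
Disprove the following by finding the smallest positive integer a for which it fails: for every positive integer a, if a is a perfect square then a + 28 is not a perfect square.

Check each positive integer a in order until a is a perfect square but a + 28 is a perfect square.
For a = 1, 4, 9, 16, 25 the conclusion holds.
a = 36: 36 = 6² and 36 + 28 = 64 = 8².
Thus a = 36 disproves the claim, and no smaller a works.

a = 36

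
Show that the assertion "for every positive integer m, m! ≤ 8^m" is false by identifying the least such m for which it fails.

m = 20

We need the least positive integer m for which m! > 8^m.
For m = 1, 2, 3, 4, …, 17, 18, 19 the conclusion holds.
m = 20: m! = 2432902008176640000 and 8^m = 1152921504606846976, so 2432902008176640000 > 1152921504606846976.
Hence m = 20 is a counterexample.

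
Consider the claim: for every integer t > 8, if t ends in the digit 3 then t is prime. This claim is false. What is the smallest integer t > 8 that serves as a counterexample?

t = 33

A counterexample is any integer t > 8 such that t ends in the digit 3 but t is not prime; we check each in order.
For t = 13, 23 the conclusion holds.
t = 33: 33 ends in 3; 33 = 3 × 11, composite.
Hence t = 33 is a counterexample.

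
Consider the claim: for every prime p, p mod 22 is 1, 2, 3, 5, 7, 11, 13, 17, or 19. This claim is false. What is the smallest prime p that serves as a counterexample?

p = 31

For p = 2, 3, 5, 7, 11, 13, 17, 19, 23, 29 the conclusion holds.
p = 31: 31 mod 22 = 9 — not in {1, 2, 3, 5, 7, 11, 13, 17, 19}.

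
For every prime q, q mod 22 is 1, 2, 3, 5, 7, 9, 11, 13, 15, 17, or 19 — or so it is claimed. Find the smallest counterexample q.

q = 43

Check each prime q in order until the claim fails.
For q = 2, 3, 5, 7, …, 31, 37, 41 the conclusion holds.
q = 43: 43 mod 22 = 21 — not in {1, 2, 3, 5, 7, 9, 11, 13, 15, 17, 19}.
Thus q = 43 disproves the claim, and no smaller q works.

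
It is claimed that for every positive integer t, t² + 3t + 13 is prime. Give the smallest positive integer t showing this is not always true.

For t = 1, 2, 3, 4, 5, 6, 7, 8 the conclusion holds.
t = 9: t² + 3t + 13 = 121 = 11 × 11, composite.
Hence t = 9 is a counterexample.

t = 9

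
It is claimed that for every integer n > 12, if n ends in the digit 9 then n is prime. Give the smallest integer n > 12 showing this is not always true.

n = 39

n = 19: 19 ends in 9 and is prime.
n = 29: 29 ends in 9 and is prime.
n = 39: 39 ends in 9; 39 = 3 × 13, composite.
So n = 39 is the smallest counterexample.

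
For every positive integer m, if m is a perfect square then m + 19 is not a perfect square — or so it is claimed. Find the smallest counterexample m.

m = 81

Check each positive integer m in order until m is a perfect square but m + 19 is a perfect square.
The first 8 eligible values, up to m = 64, all satisfy the conclusion.
m = 81: 81 = 9² and 81 + 19 = 100 = 10².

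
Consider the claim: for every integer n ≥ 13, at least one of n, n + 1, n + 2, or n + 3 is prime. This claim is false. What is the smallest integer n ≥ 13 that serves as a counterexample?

n = 24

Check each integer n ≥ 13 in order until n, n + 1, n + 2, n + 3 are all composite.
The first 11 eligible values, up to n = 23, all satisfy the conclusion.
n = 24: 24 = 2 × 12; 25 = 5 × 5; 26 = 2 × 13; 27 = 3 × 9 — all composite.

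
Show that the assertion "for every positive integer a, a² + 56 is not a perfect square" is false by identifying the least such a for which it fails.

Check each positive integer a in order until a² + 56 is a perfect square.
The first 4 eligible values, up to a = 4, all satisfy the conclusion.
a = 5: 5² + 56 = 81 = 9², a perfect square.

a = 5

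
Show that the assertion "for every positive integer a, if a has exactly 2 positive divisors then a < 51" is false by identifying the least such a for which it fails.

a = 53

A counterexample is any positive integer a such that a has exactly 2 positive divisors but the claim fails; we check each in order.
The first 15 eligible values, up to a = 47, all satisfy the conclusion.
a = 53: τ(53) = 2; 53 ≥ 51.
So a = 53 is the smallest counterexample.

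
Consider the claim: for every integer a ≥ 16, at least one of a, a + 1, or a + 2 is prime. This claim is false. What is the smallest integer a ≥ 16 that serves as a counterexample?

For a = 16, 17, 18, 19 the conclusion holds.
a = 20: 20 = 2 × 10; 21 = 3 × 7; 22 = 2 × 11 — all composite.

a = 20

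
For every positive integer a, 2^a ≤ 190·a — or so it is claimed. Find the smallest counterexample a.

A counterexample is any positive integer a such that 2^a > 190·a; we check each in order.
For a = 1, 2, 3, 4, …, 9, 10, 11 the conclusion holds.
a = 12: 2^a = 4096 and 190·a = 2280, so 4096 > 2280.

a = 12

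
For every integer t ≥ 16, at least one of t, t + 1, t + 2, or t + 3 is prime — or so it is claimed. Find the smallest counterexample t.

t = 24

We need the least integer t ≥ 16 for which t, t + 1, t + 2, t + 3 are all composite.
For t = 16, 17, 18, 19, 20, 21, 22, 23 the conclusion holds.
t = 24: 24 = 2 × 12; 25 = 5 × 5; 26 = 2 × 13; 27 = 3 × 9 — all composite.
So t = 24 is the smallest counterexample.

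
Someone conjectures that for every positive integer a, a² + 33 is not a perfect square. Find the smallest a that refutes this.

a = 4

For a = 1, 2, 3 the conclusion holds.
a = 4: 4² + 33 = 49 = 7², a perfect square.
Thus a = 4 disproves the claim, and no smaller a works.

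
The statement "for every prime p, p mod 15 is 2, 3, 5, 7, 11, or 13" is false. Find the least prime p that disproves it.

p = 19

p = 2: 2 mod 15 = 2.
p = 3: 3 mod 15 = 3.
p = 5: 5 mod 15 = 5.
p = 7: 7 mod 15 = 7.
p = 11: 11 mod 15 = 11.
p = 13: 13 mod 15 = 13.
p = 17: 17 mod 15 = 2.
p = 19: 19 mod 15 = 4 — not in {2, 3, 5, 7, 11, 13}.
So p = 19 is the smallest counterexample.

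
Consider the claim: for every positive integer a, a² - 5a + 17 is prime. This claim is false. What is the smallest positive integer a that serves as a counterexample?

a = 13

For a = 1, 2, 3, 4, …, 10, 11, 12 the conclusion holds.
a = 13: a² - 5a + 17 = 121 = 11 × 11, composite.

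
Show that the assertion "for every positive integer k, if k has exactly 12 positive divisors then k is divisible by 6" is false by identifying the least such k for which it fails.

k = 140

k = 60: τ(60) = 12; 60 mod 6 = 0.
k = 72: τ(72) = 12; 72 mod 6 = 0.
k = 84: τ(84) = 12; 84 mod 6 = 0.
k = 90: τ(90) = 12; 90 mod 6 = 0.
k = 96: τ(96) = 12; 96 mod 6 = 0.
k = 108: τ(108) = 12; 108 mod 6 = 0.
k = 126: τ(126) = 12; 126 mod 6 = 0.
k = 132: τ(132) = 12; 132 mod 6 = 0.
k = 140: τ(140) = 12; 140 mod 6 = 2.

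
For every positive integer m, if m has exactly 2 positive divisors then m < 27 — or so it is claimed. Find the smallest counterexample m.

We need the least positive integer m for which m has exactly 2 positive divisors but the claim fails.
The first 9 eligible values, up to m = 23, all satisfy the conclusion.
m = 29: τ(29) = 2; 29 ≥ 27.

m = 29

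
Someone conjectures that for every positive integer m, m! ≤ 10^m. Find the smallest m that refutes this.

We need the least positive integer m for which m! > 10^m.
For m = 1, 2, 3, 4, …, 22, 23, 24 the conclusion holds.
m = 25: m! = 15511210043330985984000000 and 10^m = 10000000000000000000000000, so 15511210043330985984000000 > 10000000000000000000000000.
Hence m = 25 is a counterexample.

m = 25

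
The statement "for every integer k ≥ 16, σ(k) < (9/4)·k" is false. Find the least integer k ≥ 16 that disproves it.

k = 24

k = 16: σ(16) = 31; 31 < 36.
k = 17: σ(17) = 18; 18 < 153/4.
k = 18: σ(18) = 39; 39 < 81/2.
k = 19: σ(19) = 20; 20 < 171/4.
k = 20: σ(20) = 42; 42 < 45.
k = 21: σ(21) = 32; 32 < 189/4.
k = 22: σ(22) = 36; 36 < 99/2.
k = 23: σ(23) = 24; 24 < 207/4.
k = 24: σ(24) = 60; 60 ≥ 54.
Hence k = 24 is a counterexample.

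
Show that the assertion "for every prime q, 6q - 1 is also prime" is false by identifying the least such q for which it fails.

q = 11

We need the least prime q for which 6q - 1 is not prime.
q = 2: 6q - 1 = 11, prime.
q = 3: 6q - 1 = 17, prime.
q = 5: 6q - 1 = 29, prime.
q = 7: 6q - 1 = 41, prime.
q = 11: 6q - 1 = 65 = 5 × 13, not prime.
Thus q = 11 disproves the claim, and no smaller q works.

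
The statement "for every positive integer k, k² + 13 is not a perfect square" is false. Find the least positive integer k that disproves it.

k = 6

Check each positive integer k in order until k² + 13 is a perfect square.
k = 1: 1² + 13 = 14, not a perfect square.
k = 2: 2² + 13 = 17, not a perfect square.
k = 3: 3² + 13 = 22, not a perfect square.
k = 4: 4² + 13 = 29, not a perfect square.
k = 5: 5² + 13 = 38, not a perfect square.
k = 6: 6² + 13 = 49 = 7², a perfect square.
Hence k = 6 is a counterexample.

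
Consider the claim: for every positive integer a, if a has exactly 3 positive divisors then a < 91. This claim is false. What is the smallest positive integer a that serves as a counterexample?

a = 121

The first 4 eligible values, up to a = 49, all satisfy the conclusion.
a = 121: τ(121) = 3; 121 ≥ 91.
Hence a = 121 is a counterexample.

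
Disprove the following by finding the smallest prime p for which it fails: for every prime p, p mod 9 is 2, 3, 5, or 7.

p = 13

The first 5 eligible values, up to p = 11, all satisfy the conclusion.
p = 13: 13 mod 9 = 4 — not in {2, 3, 5, 7}.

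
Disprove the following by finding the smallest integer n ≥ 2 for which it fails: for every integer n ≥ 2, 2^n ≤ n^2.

A counterexample is any integer n ≥ 2 such that 2^n > n^2; we check each in order.
For n = 2, 3, 4 the conclusion holds.
n = 5: 2^n = 32 and n^2 = 25, so 32 > 25.

n = 5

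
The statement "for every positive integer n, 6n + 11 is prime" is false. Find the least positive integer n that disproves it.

We need the least positive integer n for which 6n + 11 is not prime.
n = 1: 6n + 11 = 17, prime.
n = 2: 6n + 11 = 23, prime.
n = 3: 6n + 11 = 29, prime.
n = 4: 6n + 11 = 35 = 5 × 7, composite.

n = 4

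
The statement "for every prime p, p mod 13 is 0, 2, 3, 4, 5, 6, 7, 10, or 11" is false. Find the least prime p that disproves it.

We need the least prime p for which the claim fails.
For p = 2, 3, 5, 7, …, 37, 41, 43 the conclusion holds.
p = 47: 47 mod 13 = 8 — not in {0, 2, 3, 4, 5, 6, 7, 10, 11}.

p = 47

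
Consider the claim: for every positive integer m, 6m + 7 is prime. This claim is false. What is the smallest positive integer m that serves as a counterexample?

A counterexample is any positive integer m such that 6m + 7 is not prime; we check each in order.
m = 1: 6m + 7 = 13, prime.
m = 2: 6m + 7 = 19, prime.
m = 3: 6m + 7 = 25 = 5 × 5, composite.
Hence m = 3 is a counterexample.

m = 3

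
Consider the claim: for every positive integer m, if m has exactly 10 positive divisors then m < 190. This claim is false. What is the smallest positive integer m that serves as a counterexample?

We need the least positive integer m for which m has exactly 10 positive divisors but the claim fails.
For m = 48, 80, 112, 162, 176 the conclusion holds.
m = 208: τ(208) = 10; 208 ≥ 190.
So m = 208 is the smallest counterexample.

m = 208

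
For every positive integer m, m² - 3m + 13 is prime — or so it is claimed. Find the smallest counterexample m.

Check each positive integer m in order until m² - 3m + 13 is not prime.
For m = 1, 2, 3, 4, …, 9, 10, 11 the conclusion holds.
m = 12: m² - 3m + 13 = 121 = 11 × 11, composite.

m = 12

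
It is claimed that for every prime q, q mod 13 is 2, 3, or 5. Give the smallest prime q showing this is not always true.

Check each prime q in order until the claim fails.
For q = 2, 3, 5 the conclusion holds.
q = 7: 7 mod 13 = 7 — not in {2, 3, 5}.

q = 7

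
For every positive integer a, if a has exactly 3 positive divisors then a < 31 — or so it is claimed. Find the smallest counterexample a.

a = 49

a = 4: τ(4) = 3; 4 < 31.
a = 9: τ(9) = 3; 9 < 31.
a = 25: τ(25) = 3; 25 < 31.
a = 49: τ(49) = 3; 49 ≥ 31.
Hence a = 49 is a counterexample.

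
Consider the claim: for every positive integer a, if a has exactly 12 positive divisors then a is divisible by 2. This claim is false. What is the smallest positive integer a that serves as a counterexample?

A counterexample is any positive integer a such that a has exactly 12 positive divisors but a is not divisible by 2; we check each in order.
The first 24 eligible values, up to a = 308, all satisfy the conclusion.
a = 315: τ(315) = 12; 315 mod 2 = 1.
Hence a = 315 is a counterexample.

a = 315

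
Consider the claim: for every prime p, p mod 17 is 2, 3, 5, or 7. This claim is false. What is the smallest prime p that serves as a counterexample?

p = 11

We need the least prime p for which the claim fails.
p = 2: 2 mod 17 = 2.
p = 3: 3 mod 17 = 3.
p = 5: 5 mod 17 = 5.
p = 7: 7 mod 17 = 7.
p = 11: 11 mod 17 = 11 — not in {2, 3, 5, 7}.
Hence p = 11 is a counterexample.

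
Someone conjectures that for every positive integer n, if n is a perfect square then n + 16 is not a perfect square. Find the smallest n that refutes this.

We need the least positive integer n for which n is a perfect square but n + 16 is a perfect square.
n = 1: 1 + 16 = 17, not a perfect square.
n = 4: 4 + 16 = 20, not a perfect square.
n = 9: 9 = 3² and 9 + 16 = 25 = 5².
So n = 9 is the smallest counterexample.

n = 9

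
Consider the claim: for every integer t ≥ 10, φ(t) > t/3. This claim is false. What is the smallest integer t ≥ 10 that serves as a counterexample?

t = 12

t = 10: φ(10) = 4 and 10/3 = 10/3, so φ(10) > 10/3.
t = 11: φ(11) = 10 and 11/3 = 11/3, so φ(11) > 11/3.
t = 12: φ(12) = 4 and 12/3 = 4, so φ(12) ≤ 12/3.
Thus t = 12 disproves the claim, and no smaller t works.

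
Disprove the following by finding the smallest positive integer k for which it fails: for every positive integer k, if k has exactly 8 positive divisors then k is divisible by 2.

The first 12 eligible values, up to k = 104, all satisfy the conclusion.
k = 105: τ(105) = 8; 105 mod 2 = 1.
So k = 105 is the smallest counterexample.

k = 105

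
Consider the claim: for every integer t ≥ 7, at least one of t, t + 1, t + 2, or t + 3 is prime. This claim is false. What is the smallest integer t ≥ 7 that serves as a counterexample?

t = 24

A counterexample is any integer t ≥ 7 such that t, t + 1, t + 2, t + 3 are all composite; we check each in order.
For t = 7, 8, 9, 10, …, 21, 22, 23 the conclusion holds.
t = 24: 24 = 2 × 12; 25 = 5 × 5; 26 = 2 × 13; 27 = 3 × 9 — all composite.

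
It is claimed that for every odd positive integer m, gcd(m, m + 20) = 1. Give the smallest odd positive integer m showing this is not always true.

m = 5

A counterexample is any odd positive integer m such that gcd(m, m + 20) > 1; we check each in order.
For m = 1, 3 the conclusion holds.
m = 5: gcd(5, 25) = 5.
Thus m = 5 disproves the claim, and no smaller m works.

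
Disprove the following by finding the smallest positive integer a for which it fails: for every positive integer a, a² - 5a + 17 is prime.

We need the least positive integer a for which a² - 5a + 17 is not prime.
For a = 1, 2, 3, 4, …, 10, 11, 12 the conclusion holds.
a = 13: a² - 5a + 17 = 121 = 11 × 11, composite.
Hence a = 13 is a counterexample.

a = 13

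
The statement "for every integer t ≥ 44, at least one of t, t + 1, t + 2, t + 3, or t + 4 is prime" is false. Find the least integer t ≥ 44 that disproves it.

t = 48

For t = 44, 45, 46, 47 the conclusion holds.
t = 48: 48 = 2 × 24; 49 = 7 × 7; 50 = 2 × 25; 51 = 3 × 17; 52 = 2 × 26 — all composite.
Thus t = 48 disproves the claim, and no smaller t works.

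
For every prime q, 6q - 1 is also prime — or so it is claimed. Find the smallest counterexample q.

q = 11

We need the least prime q for which 6q - 1 is not prime.
The first 4 eligible values, up to q = 7, all satisfy the conclusion.
q = 11: 6q - 1 = 65 = 5 × 13, not prime.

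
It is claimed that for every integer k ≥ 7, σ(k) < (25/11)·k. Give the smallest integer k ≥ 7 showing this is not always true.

k = 12

We need the least integer k ≥ 7 for which the claim fails.
k = 7: σ(7) = 8; 8 < 175/11.
k = 8: σ(8) = 15; 15 < 200/11.
k = 9: σ(9) = 13; 13 < 225/11.
k = 10: σ(10) = 18; 18 < 250/11.
k = 11: σ(11) = 12; 12 < 25.
k = 12: σ(12) = 28; 28 ≥ 300/11.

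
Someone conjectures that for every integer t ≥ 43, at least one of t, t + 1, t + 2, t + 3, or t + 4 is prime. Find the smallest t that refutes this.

t = 48

We need the least integer t ≥ 43 for which t, t + 1, t + 2, t + 3, t + 4 are all composite.
For t = 43, 44, 45, 46, 47 the conclusion holds.
t = 48: 48 = 2 × 24; 49 = 7 × 7; 50 = 2 × 25; 51 = 3 × 17; 52 = 2 × 26 — all composite.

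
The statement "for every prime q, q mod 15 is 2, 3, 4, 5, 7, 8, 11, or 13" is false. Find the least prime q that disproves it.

q = 29

Check each prime q in order until the claim fails.
For q = 2, 3, 5, 7, 11, 13, 17, 19, 23 the conclusion holds.
q = 29: 29 mod 15 = 14 — not in {2, 3, 4, 5, 7, 8, 11, 13}.
So q = 29 is the smallest counterexample.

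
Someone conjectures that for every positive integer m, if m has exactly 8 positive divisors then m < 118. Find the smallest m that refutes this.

We need the least positive integer m for which m has exactly 8 positive divisors but the claim fails.
For m = 24, 30, 40, 42, …, 105, 110, 114 the conclusion holds.
m = 128: τ(128) = 8; 128 ≥ 118.

m = 128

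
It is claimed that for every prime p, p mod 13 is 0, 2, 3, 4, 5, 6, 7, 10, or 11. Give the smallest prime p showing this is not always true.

For p = 2, 3, 5, 7, …, 37, 41, 43 the conclusion holds.
p = 47: 47 mod 13 = 8 — not in {0, 2, 3, 4, 5, 6, 7, 10, 11}.
Hence p = 47 is a counterexample.

p = 47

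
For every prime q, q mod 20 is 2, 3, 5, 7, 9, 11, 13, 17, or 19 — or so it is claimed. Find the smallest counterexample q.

q = 41

Check each prime q in order until the claim fails.
For q = 2, 3, 5, 7, …, 29, 31, 37 the conclusion holds.
q = 41: 41 mod 20 = 1 — not in {2, 3, 5, 7, 9, 11, 13, 17, 19}.
Hence q = 41 is a counterexample.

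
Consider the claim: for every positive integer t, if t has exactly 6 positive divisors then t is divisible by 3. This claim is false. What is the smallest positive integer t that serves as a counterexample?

We need the least positive integer t for which t has exactly 6 positive divisors but t is not divisible by 3.
t = 12: τ(12) = 6; 12 mod 3 = 0.
t = 18: τ(18) = 6; 18 mod 3 = 0.
t = 20: τ(20) = 6; 20 mod 3 = 2.

t = 20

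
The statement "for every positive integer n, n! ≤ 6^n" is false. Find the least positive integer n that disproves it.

n = 14

A counterexample is any positive integer n such that n! > 6^n; we check each in order.
For n = 1, 2, 3, 4, …, 11, 12, 13 the conclusion holds.
n = 14: n! = 87178291200 and 6^n = 78364164096, so 87178291200 > 78364164096.
Thus n = 14 disproves the claim, and no smaller n works.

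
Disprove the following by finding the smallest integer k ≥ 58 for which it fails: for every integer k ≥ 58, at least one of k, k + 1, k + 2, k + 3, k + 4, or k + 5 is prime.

k = 90

Check each integer k ≥ 58 in order until k, k + 1, k + 2, k + 3, k + 4, k + 5 are all composite.
The first 32 eligible values, up to k = 89, all satisfy the conclusion.
k = 90: 90 = 2 × 45; 91 = 7 × 13; 92 = 2 × 46; 93 = 3 × 31; 94 = 2 × 47; 95 = 5 × 19 — all composite.
Thus k = 90 disproves the claim, and no smaller k works.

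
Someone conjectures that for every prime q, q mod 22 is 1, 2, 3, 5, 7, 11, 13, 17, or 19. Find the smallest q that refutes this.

A counterexample is any prime q such that the claim fails; we check each in order.
For q = 2, 3, 5, 7, 11, 13, 17, 19, 23, 29 the conclusion holds.
q = 31: 31 mod 22 = 9 — not in {1, 2, 3, 5, 7, 11, 13, 17, 19}.
Hence q = 31 is a counterexample.

q = 31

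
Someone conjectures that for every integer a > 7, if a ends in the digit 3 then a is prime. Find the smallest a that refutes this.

A counterexample is any integer a > 7 such that a ends in the digit 3 but a is not prime; we check each in order.
a = 13: 13 ends in 3 and is prime.
a = 23: 23 ends in 3 and is prime.
a = 33: 33 ends in 3; 33 = 3 × 11, composite.

a = 33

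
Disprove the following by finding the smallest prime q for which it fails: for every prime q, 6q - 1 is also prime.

q = 11

The first 4 eligible values, up to q = 7, all satisfy the conclusion.
q = 11: 6q - 1 = 65 = 5 × 13, not prime.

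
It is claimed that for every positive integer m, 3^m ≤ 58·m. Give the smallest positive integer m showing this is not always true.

m = 6

The first 5 eligible values, up to m = 5, all satisfy the conclusion.
m = 6: 3^m = 729 and 58·m = 348, so 729 > 348.
Hence m = 6 is a counterexample.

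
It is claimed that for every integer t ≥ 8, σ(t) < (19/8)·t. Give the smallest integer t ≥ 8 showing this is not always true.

t = 24

The first 16 eligible values, up to t = 23, all satisfy the conclusion.
t = 24: σ(24) = 60; 60 ≥ 57.
So t = 24 is the smallest counterexample.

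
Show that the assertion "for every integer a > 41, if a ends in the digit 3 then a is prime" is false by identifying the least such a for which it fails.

We need the least integer a > 41 for which a ends in the digit 3 but a is not prime.
a = 43: 43 ends in 3 and is prime.
a = 53: 53 ends in 3 and is prime.
a = 63: 63 ends in 3; 63 = 3 × 21, composite.
Thus a = 63 disproves the claim, and no smaller a works.

a = 63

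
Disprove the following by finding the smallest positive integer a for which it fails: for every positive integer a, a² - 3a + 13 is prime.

A counterexample is any positive integer a such that a² - 3a + 13 is not prime; we check each in order.
For a = 1, 2, 3, 4, …, 9, 10, 11 the conclusion holds.
a = 12: a² - 3a + 13 = 121 = 11 × 11, composite.
So a = 12 is the smallest counterexample.

a = 12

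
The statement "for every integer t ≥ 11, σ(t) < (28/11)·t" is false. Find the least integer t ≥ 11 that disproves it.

t = 48

We need the least integer t ≥ 11 for which the claim fails.
The first 37 eligible values, up to t = 47, all satisfy the conclusion.
t = 48: σ(48) = 124; 124 ≥ 1344/11.
So t = 48 is the smallest counterexample.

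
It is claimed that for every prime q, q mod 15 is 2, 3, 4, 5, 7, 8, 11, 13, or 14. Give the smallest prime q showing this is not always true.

q = 31

Check each prime q in order until the claim fails.
For q = 2, 3, 5, 7, 11, 13, 17, 19, 23, 29 the conclusion holds.
q = 31: 31 mod 15 = 1 — not in {2, 3, 4, 5, 7, 8, 11, 13, 14}.
So q = 31 is the smallest counterexample.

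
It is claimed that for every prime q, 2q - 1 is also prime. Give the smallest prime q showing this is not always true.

q = 5

A counterexample is any prime q such that 2q - 1 is not prime; we check each in order.
For q = 2, 3 the conclusion holds.
q = 5: 2q - 1 = 9 = 3 × 3, not prime.
Hence q = 5 is a counterexample.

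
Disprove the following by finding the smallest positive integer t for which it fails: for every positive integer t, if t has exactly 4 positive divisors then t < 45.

t = 46

For t = 6, 8, 10, 14, …, 35, 38, 39 the conclusion holds.
t = 46: τ(46) = 4; 46 ≥ 45.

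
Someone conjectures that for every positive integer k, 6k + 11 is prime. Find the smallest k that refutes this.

For k = 1, 2, 3 the conclusion holds.
k = 4: 6k + 11 = 35 = 5 × 7, composite.
So k = 4 is the smallest counterexample.

k = 4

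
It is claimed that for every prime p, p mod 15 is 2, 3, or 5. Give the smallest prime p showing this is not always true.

Check each prime p in order until the claim fails.
For p = 2, 3, 5 the conclusion holds.
p = 7: 7 mod 15 = 7 — not in {2, 3, 5}.

p = 7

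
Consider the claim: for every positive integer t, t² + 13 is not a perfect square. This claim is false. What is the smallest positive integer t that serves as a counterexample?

Check each positive integer t in order until t² + 13 is a perfect square.
t = 1: 1² + 13 = 14, not a perfect square.
t = 2: 2² + 13 = 17, not a perfect square.
t = 3: 3² + 13 = 22, not a perfect square.
t = 4: 4² + 13 = 29, not a perfect square.
t = 5: 5² + 13 = 38, not a perfect square.
t = 6: 6² + 13 = 49 = 7², a perfect square.

t = 6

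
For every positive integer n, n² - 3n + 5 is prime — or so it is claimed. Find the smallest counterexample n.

Check each positive integer n in order until n² - 3n + 5 is not prime.
For n = 1, 2, 3 the conclusion holds.
n = 4: n² - 3n + 5 = 9 = 3 × 3, composite.

n = 4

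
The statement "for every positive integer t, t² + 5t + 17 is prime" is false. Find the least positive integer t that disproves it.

t = 8

A counterexample is any positive integer t such that t² + 5t + 17 is not prime; we check each in order.
The first 7 eligible values, up to t = 7, all satisfy the conclusion.
t = 8: t² + 5t + 17 = 121 = 11 × 11, composite.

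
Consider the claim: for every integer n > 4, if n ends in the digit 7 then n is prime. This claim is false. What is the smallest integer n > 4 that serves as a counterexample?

n = 27

A counterexample is any integer n > 4 such that n ends in the digit 7 but n is not prime; we check each in order.
n = 7: 7 ends in 7 and is prime.
n = 17: 17 ends in 7 and is prime.
n = 27: 27 ends in 7; 27 = 3 × 9, composite.
Thus n = 27 disproves the claim, and no smaller n works.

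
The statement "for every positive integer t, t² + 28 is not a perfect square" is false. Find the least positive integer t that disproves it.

A counterexample is any positive integer t such that t² + 28 is a perfect square; we check each in order.
For t = 1, 2, 3, 4, 5 the conclusion holds.
t = 6: 6² + 28 = 64 = 8², a perfect square.

t = 6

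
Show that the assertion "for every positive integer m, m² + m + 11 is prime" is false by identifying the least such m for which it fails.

We need the least positive integer m for which m² + m + 11 is not prime.
For m = 1, 2, 3, 4, 5, 6, 7, 8, 9 the conclusion holds.
m = 10: m² + m + 11 = 121 = 11 × 11, composite.

m = 10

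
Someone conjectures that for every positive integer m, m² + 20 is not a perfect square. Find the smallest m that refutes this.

Check each positive integer m in order until m² + 20 is a perfect square.
For m = 1, 2, 3 the conclusion holds.
m = 4: 4² + 20 = 36 = 6², a perfect square.
So m = 4 is the smallest counterexample.

m = 4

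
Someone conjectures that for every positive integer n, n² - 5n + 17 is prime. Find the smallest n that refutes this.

n = 13

Check each positive integer n in order until n² - 5n + 17 is not prime.
For n = 1, 2, 3, 4, …, 10, 11, 12 the conclusion holds.
n = 13: n² - 5n + 17 = 121 = 11 × 11, composite.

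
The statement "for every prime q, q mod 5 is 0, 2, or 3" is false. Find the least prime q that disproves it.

q = 2: 2 mod 5 = 2.
q = 3: 3 mod 5 = 3.
q = 5: 5 mod 5 = 0.
q = 7: 7 mod 5 = 2.
q = 11: 11 mod 5 = 1 — not in {0, 2, 3}.

q = 11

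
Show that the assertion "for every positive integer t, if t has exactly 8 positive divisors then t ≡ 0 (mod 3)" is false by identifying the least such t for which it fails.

t = 40

A counterexample is any positive integer t such that t has exactly 8 positive divisors but the claim fails; we check each in order.
For t = 24, 30 the conclusion holds.
t = 40: τ(40) = 8; 40 ≡ 1 (mod 3).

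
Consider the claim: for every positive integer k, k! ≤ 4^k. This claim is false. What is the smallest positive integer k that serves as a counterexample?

We need the least positive integer k for which k! > 4^k.
The first 8 eligible values, up to k = 8, all satisfy the conclusion.
k = 9: k! = 362880 and 4^k = 262144, so 362880 > 262144.
So k = 9 is the smallest counterexample.

k = 9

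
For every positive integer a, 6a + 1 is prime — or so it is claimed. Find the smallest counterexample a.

A counterexample is any positive integer a such that 6a + 1 is not prime; we check each in order.
For a = 1, 2, 3 the conclusion holds.
a = 4: 6a + 1 = 25 = 5 × 5, composite.
Hence a = 4 is a counterexample.

a = 4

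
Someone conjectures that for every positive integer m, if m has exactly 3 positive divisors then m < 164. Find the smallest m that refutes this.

m = 169

Check each positive integer m in order until m has exactly 3 positive divisors but the claim fails.
For m = 4, 9, 25, 49, 121 the conclusion holds.
m = 169: τ(169) = 3; 169 ≥ 164.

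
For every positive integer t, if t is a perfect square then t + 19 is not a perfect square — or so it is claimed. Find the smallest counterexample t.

We need the least positive integer t for which t is a perfect square but t + 19 is a perfect square.
For t = 1, 4, 9, 16, 25, 36, 49, 64 the conclusion holds.
t = 81: 81 = 9² and 81 + 19 = 100 = 10².

t = 81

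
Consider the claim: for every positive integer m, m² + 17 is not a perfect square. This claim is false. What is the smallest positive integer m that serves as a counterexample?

m = 8

Check each positive integer m in order until m² + 17 is a perfect square.
m = 1: 1² + 17 = 18, not a perfect square.
m = 2: 2² + 17 = 21, not a perfect square.
m = 3: 3² + 17 = 26, not a perfect square.
m = 4: 4² + 17 = 33, not a perfect square.
m = 5: 5² + 17 = 42, not a perfect square.
m = 6: 6² + 17 = 53, not a perfect square.
m = 7: 7² + 17 = 66, not a perfect square.
m = 8: 8² + 17 = 81 = 9², a perfect square.
Hence m = 8 is a counterexample.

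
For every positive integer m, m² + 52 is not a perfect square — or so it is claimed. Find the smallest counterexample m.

m = 12

We need the least positive integer m for which m² + 52 is a perfect square.
For m = 1, 2, 3, 4, …, 9, 10, 11 the conclusion holds.
m = 12: 12² + 52 = 196 = 14², a perfect square.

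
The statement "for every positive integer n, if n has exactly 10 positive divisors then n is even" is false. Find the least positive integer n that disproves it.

n = 405

A counterexample is any positive integer n such that n has exactly 10 positive divisors but n is odd; we check each in order.
For n = 48, 80, 112, 162, 176, 208, 272, 304, 368 the conclusion holds.
n = 405: divisors of 405: 10 divisors; 405 is odd.
So n = 405 is the smallest counterexample.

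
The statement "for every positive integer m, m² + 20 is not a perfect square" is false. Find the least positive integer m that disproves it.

We need the least positive integer m for which m² + 20 is a perfect square.
m = 1: 1² + 20 = 21, not a perfect square.
m = 2: 2² + 20 = 24, not a perfect square.
m = 3: 3² + 20 = 29, not a perfect square.
m = 4: 4² + 20 = 36 = 6², a perfect square.

m = 4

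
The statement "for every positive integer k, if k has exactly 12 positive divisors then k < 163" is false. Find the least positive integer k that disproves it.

k = 198

We need the least positive integer k for which k has exactly 12 positive divisors but the claim fails.
For k = 60, 72, 84, 90, …, 150, 156, 160 the conclusion holds.
k = 198: τ(198) = 12; 198 ≥ 163.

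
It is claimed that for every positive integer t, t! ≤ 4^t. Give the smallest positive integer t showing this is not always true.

t = 9

The first 8 eligible values, up to t = 8, all satisfy the conclusion.
t = 9: t! = 362880 and 4^t = 262144, so 362880 > 262144.
So t = 9 is the smallest counterexample.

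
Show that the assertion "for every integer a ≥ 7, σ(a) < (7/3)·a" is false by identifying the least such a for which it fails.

Check each integer a ≥ 7 in order until the claim fails.
a = 7: σ(7) = 8; 8 < 49/3.
a = 8: σ(8) = 15; 15 < 56/3.
a = 9: σ(9) = 13; 13 < 21.
a = 10: σ(10) = 18; 18 < 70/3.
a = 11: σ(11) = 12; 12 < 77/3.
a = 12: σ(12) = 28; 28 ≥ 28.
Thus a = 12 disproves the claim, and no smaller a works.

a = 12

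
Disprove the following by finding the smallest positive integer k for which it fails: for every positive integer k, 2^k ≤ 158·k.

A counterexample is any positive integer k such that 2^k > 158·k; we check each in order.
The first 10 eligible values, up to k = 10, all satisfy the conclusion.
k = 11: 2^k = 2048 and 158·k = 1738, so 2048 > 1738.

k = 11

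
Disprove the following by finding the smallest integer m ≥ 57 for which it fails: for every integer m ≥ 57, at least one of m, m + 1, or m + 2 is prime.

m = 62

We need the least integer m ≥ 57 for which m, m + 1, m + 2 are all composite.
m = 57: 59 is prime.
m = 58: 59 is prime.
m = 59: 59 is prime.
m = 60: 61 is prime.
m = 61: 61 is prime.
m = 62: 62 = 2 × 31; 63 = 3 × 21; 64 = 2 × 32 — all composite.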